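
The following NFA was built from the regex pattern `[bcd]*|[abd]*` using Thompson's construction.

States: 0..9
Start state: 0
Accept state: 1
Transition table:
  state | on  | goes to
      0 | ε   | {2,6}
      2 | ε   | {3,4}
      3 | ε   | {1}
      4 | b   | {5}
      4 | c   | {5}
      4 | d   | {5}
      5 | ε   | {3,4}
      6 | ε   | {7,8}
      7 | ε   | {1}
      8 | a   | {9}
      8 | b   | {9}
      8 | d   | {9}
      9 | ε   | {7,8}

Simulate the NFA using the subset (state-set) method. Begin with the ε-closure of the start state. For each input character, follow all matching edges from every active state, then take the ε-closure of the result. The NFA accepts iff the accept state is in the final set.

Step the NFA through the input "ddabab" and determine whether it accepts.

Answer: ACCEPT

Steps:
initial (ε-close {0}): {0,1,2,3,4,6,7,8}
'd' @ 1: {1,3,4,5,7,8,9}  (accept∈set)
'd' @ 2: {1,3,4,5,7,8,9}  (accept∈set)
'a' @ 3: {1,7,8,9}  (accept∈set)
'b' @ 4: {1,7,8,9}  (accept∈set)
'a' @ 5: {1,7,8,9}  (accept∈set)
'b' @ 6: {1,7,8,9}  (accept∈set)
after full input: {1,7,8,9}  (accept=1 in)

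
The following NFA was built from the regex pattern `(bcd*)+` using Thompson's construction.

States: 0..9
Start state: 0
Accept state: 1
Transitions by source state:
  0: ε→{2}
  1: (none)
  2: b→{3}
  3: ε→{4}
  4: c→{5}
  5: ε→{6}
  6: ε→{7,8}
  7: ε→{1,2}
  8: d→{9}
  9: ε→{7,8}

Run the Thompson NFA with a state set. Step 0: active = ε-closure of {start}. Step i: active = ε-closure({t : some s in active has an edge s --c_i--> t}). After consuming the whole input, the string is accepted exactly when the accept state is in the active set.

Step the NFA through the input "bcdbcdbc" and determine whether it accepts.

Answer: ACCEPT

Trace:
initial (ε-close {0}): {0,2}
'b' @ 1: {3,4}
'c' @ 2: {1,2,5,6,7,8}  ✓accept
'd' @ 3: {1,2,7,8,9}  ✓accept
'b' @ 4: {3,4}
'c' @ 5: {1,2,5,6,7,8}  ✓accept
'd' @ 6: {1,2,7,8,9}  ✓accept
'b' @ 7: {3,4}
'c' @ 8: {1,2,5,6,7,8}  ✓accept
final: {1,2,5,6,7,8}; accept 1 in set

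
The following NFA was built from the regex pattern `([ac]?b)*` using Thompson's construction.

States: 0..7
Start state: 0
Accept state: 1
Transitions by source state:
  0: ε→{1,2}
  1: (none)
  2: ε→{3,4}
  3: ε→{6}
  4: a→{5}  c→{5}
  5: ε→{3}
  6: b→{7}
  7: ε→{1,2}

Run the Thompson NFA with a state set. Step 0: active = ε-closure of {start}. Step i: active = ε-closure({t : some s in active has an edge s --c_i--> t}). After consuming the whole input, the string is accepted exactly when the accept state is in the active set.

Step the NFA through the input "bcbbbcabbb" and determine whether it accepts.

initial (ε-close {0}): {0,1,2,3,4,6}
'b' @ 1: {1,2,3,4,6,7}  (accept∈set)
'c' @ 2: {3,5,6}
'b' @ 3: {1,2,3,4,6,7}  (accept∈set)
'b' @ 4: {1,2,3,4,6,7}  (accept∈set)
'b' @ 5: {1,2,3,4,6,7}  (accept∈set)
'c' @ 6: {3,5,6}
'a' @ 7: {}  — dead — no transitions
rest 'bbb' ignored (set empty)
end set {} — state 1 not in

Answer: REJECT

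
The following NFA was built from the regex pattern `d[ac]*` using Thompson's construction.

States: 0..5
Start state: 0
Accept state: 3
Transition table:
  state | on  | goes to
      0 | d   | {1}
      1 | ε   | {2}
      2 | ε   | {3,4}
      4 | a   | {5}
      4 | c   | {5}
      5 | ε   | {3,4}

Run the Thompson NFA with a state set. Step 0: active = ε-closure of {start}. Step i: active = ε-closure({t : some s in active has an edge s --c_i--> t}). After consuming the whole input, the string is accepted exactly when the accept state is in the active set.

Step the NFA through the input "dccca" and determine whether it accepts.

S₀ = ε-closure({0}) = {0}
'd' @ 1: {1,2,3,4}  ✓accept
'c' @ 2: {3,4,5}  ✓accept
'c' @ 3: {3,4,5}  ✓accept
'c' @ 4: {3,4,5}  ✓accept
'a' @ 5: {3,4,5}  ✓accept
after full input: {3,4,5}  (accept=3 in)

Answer: ACCEPT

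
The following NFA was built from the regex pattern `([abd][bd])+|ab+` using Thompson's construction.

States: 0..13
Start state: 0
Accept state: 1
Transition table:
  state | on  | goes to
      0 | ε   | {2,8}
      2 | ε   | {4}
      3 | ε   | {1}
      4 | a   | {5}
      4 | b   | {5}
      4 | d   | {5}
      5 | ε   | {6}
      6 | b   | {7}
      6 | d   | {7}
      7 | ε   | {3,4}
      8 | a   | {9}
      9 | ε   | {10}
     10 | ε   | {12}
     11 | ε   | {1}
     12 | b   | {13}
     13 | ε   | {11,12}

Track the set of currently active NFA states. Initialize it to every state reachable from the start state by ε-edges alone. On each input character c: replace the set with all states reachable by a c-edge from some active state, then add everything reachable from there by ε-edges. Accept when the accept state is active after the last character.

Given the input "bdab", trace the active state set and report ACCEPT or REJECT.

initial (ε-close {0}): {0,2,4,8}
'b' @ 1: {5,6}
'd' @ 2: {1,3,4,7}  ✓accept
'a' @ 3: {5,6}
'b' @ 4: {1,3,4,7}  ✓accept
end set {1,3,4,7} — state 1 in

Answer: ACCEPT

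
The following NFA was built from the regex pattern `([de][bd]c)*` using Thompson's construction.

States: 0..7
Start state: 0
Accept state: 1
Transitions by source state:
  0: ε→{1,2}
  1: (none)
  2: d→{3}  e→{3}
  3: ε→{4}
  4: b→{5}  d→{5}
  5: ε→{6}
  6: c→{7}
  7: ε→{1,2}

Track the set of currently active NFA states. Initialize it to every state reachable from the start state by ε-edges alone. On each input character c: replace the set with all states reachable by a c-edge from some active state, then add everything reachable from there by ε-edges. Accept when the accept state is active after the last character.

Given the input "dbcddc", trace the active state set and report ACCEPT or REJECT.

Answer: ACCEPT

Trace:
S₀ = ε-closure({0}) = {0,1,2}
'd' @ 1: {3,4}
'b' @ 2: {5,6}
'c' @ 3: {1,2,7}  ✓accept
'd' @ 4: {3,4}
'd' @ 5: {5,6}
'c' @ 6: {1,2,7}  ✓accept
after full input: {1,2,7}  (accept=1 in)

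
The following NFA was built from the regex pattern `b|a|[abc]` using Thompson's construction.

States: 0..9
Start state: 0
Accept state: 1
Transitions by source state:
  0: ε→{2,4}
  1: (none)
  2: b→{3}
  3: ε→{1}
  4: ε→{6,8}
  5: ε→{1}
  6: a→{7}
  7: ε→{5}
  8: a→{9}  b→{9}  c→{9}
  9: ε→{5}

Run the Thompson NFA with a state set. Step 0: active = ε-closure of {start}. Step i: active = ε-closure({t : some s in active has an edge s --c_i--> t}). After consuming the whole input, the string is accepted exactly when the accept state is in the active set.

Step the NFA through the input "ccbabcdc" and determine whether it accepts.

Answer: REJECT

Derivation:
start: ε-closure({0}) = {0,2,4,6,8}
'c' @ 1: {1,5,9}  ✓accept
'c' @ 2: {}  — dead — no transitions
rest 'babcdc' ignored (set empty)
after full input: {}  (accept=1 not in)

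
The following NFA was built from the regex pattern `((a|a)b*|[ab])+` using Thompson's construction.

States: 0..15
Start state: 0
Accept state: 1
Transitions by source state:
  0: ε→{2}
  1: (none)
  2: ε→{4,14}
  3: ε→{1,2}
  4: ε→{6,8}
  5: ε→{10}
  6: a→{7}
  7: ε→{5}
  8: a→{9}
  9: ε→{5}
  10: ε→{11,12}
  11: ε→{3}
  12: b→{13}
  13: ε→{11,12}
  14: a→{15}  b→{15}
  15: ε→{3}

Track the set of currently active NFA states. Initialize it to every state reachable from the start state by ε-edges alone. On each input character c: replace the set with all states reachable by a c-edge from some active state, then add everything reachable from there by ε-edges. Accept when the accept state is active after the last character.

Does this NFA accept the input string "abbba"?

initial (ε-close {0}): {0,2,4,6,8,14}
'a' @ 1: {1,2,3,4,5,6,7,8,9,10,11,12,14,15}  [accepting]
'b' @ 2: {1,2,3,4,6,8,11,12,13,14,15}  [accepting]
'b' @ 3: {1,2,3,4,6,8,11,12,13,14,15}  [accepting]
'b' @ 4: {1,2,3,4,6,8,11,12,13,14,15}  [accepting]
'a' @ 5: {1,2,3,4,5,6,7,8,9,10,11,12,14,15}  [accepting]
final: {1,2,3,4,5,6,7,8,9,10,11,12,14,15}; accept 1 in set

Answer: ACCEPT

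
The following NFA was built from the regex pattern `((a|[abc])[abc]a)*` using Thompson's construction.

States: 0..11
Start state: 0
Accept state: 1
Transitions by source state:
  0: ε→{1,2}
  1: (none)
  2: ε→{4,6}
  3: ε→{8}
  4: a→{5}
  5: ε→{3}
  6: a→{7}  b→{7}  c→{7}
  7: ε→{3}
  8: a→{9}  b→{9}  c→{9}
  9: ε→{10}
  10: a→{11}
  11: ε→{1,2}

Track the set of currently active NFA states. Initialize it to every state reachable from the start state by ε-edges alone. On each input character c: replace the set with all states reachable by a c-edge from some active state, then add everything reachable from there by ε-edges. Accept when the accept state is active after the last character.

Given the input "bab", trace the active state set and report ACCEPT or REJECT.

start: ε-closure({0}) = {0,1,2,4,6}
'b' @ 1: {3,7,8}
'a' @ 2: {9,10}
'b' @ 3: {}  — state set empty
end set {} — state 1 not in

Answer: REJECT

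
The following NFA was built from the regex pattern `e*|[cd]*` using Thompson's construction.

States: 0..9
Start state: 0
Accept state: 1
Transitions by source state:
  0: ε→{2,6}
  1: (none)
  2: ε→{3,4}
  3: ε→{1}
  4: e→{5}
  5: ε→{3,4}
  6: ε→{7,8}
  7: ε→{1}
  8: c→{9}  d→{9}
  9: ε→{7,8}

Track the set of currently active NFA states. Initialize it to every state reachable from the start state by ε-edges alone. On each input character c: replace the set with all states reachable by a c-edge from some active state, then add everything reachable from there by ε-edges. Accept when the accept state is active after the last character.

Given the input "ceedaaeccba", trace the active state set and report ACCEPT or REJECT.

initial (ε-close {0}): {0,1,2,3,4,6,7,8}
'c' @ 1: {1,7,8,9}  ✓accept
'e' @ 2: {}  — state set empty
rest 'edaaeccba' ignored (set empty)
final: {}; accept 1 not in set

Answer: REJECT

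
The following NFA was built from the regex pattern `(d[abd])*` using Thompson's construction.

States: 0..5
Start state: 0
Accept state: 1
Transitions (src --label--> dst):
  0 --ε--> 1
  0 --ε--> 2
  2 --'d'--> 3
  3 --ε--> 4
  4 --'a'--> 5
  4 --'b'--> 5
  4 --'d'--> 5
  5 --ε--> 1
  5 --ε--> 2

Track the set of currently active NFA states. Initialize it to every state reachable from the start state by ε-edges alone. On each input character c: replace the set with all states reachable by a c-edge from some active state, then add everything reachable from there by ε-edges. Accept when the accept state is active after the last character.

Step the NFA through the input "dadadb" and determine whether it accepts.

Answer: ACCEPT

Trace:
start: ε-closure({0}) = {0,1,2}
'd' @ 1: {3,4}
'a' @ 2: {1,2,5}  [accepting]
'd' @ 3: {3,4}
'a' @ 4: {1,2,5}  [accepting]
'd' @ 5: {3,4}
'b' @ 6: {1,2,5}  [accepting]
after full input: {1,2,5}  (accept=1 in)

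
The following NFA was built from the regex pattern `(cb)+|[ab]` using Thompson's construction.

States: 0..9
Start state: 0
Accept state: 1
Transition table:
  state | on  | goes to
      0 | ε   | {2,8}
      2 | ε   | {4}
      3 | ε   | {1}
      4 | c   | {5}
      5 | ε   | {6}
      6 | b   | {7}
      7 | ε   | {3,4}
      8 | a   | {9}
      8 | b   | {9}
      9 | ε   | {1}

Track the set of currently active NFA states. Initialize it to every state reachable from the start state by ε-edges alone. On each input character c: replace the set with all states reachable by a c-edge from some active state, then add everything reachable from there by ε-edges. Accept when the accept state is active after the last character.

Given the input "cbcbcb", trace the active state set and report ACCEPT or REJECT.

initial (ε-close {0}): {0,2,4,8}
'c' @ 1: {5,6}
'b' @ 2: {1,3,4,7}  [accepting]
'c' @ 3: {5,6}
'b' @ 4: {1,3,4,7}  [accepting]
'c' @ 5: {5,6}
'b' @ 6: {1,3,4,7}  [accepting]
after full input: {1,3,4,7}  (accept=1 in)

Answer: ACCEPT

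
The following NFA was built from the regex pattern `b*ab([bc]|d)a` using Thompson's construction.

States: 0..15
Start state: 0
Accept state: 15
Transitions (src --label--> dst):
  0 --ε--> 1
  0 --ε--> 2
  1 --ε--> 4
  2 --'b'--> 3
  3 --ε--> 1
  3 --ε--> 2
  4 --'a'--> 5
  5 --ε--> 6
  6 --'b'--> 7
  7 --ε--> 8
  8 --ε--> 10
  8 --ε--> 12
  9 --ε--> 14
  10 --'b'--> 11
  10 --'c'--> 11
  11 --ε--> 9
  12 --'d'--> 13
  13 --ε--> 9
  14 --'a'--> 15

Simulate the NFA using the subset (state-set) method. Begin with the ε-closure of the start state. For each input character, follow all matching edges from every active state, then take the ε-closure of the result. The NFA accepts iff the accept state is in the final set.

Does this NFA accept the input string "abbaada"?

start: ε-closure({0}) = {0,1,2,4}
'a' @ 1: {5,6}
'b' @ 2: {7,8,10,12}
'b' @ 3: {9,11,14}
'a' @ 4: {15}  ✓accept
'a' @ 5: {}  — state set empty
rest 'da' ignored (set empty)
end set {} — state 15 not in

Answer: REJECT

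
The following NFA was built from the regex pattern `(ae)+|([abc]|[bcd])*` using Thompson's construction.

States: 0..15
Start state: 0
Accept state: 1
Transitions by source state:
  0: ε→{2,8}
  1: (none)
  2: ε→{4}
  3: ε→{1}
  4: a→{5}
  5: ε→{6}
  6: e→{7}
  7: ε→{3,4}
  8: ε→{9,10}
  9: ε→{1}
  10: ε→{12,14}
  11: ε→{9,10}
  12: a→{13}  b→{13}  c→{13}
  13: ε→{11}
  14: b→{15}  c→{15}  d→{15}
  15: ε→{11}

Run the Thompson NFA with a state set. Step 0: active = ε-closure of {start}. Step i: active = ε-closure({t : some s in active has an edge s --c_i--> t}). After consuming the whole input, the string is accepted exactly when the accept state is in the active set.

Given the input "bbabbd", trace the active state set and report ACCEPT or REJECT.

S₀ = ε-closure({0}) = {0,1,2,4,8,9,10,12,14}
'b' @ 1: {1,9,10,11,12,13,14,15}  [accepting]
'b' @ 2: {1,9,10,11,12,13,14,15}  [accepting]
'a' @ 3: {1,9,10,11,12,13,14}  [accepting]
'b' @ 4: {1,9,10,11,12,13,14,15}  [accepting]
'b' @ 5: {1,9,10,11,12,13,14,15}  [accepting]
'd' @ 6: {1,9,10,11,12,14,15}  [accepting]
end set {1,9,10,11,12,14,15} — state 1 in

Answer: ACCEPT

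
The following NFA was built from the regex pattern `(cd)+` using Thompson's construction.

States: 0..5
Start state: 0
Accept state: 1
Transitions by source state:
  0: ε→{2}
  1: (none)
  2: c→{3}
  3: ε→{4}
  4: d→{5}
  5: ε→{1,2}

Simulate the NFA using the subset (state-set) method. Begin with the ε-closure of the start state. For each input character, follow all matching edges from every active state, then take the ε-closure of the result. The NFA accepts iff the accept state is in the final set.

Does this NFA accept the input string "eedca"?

Answer: REJECT

Derivation:
initial (ε-close {0}): {0,2}
'e' @ 1: {}  — state set empty
rest 'edca' ignored (set empty)
end set {} — state 1 not in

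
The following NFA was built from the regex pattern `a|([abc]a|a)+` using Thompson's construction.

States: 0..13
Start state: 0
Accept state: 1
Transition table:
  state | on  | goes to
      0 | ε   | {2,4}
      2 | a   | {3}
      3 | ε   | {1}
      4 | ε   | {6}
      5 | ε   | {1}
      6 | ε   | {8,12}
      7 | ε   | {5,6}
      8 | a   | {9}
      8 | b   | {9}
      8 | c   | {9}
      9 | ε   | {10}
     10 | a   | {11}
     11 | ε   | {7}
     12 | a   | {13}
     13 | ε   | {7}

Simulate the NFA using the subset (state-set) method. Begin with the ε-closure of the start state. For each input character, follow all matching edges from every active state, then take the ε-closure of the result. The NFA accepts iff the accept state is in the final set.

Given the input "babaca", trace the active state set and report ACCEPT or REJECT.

Answer: ACCEPT

Steps:
S₀ = ε-closure({0}) = {0,2,4,6,8,12}
'b' @ 1: {9,10}
'a' @ 2: {1,5,6,7,8,11,12}  (accept∈set)
'b' @ 3: {9,10}
'a' @ 4: {1,5,6,7,8,11,12}  (accept∈set)
'c' @ 5: {9,10}
'a' @ 6: {1,5,6,7,8,11,12}  (accept∈set)
final: {1,5,6,7,8,11,12}; accept 1 in set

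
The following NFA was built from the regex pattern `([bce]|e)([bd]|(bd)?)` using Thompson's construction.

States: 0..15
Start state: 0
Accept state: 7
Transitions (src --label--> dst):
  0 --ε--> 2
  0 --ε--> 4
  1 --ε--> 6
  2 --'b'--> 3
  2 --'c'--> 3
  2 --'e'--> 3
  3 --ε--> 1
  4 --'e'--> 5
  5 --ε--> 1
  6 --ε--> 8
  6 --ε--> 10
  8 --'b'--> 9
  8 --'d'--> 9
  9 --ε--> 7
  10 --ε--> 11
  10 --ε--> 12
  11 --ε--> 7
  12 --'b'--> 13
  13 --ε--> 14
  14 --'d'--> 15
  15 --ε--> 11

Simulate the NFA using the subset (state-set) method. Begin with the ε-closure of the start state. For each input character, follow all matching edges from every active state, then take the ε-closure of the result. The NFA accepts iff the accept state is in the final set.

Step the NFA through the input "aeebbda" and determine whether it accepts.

Answer: REJECT

Trace:
initial (ε-close {0}): {0,2,4}
'a' @ 1: {}  — state set empty
rest 'eebbda' ignored (set empty)
after full input: {}  (accept=7 not in)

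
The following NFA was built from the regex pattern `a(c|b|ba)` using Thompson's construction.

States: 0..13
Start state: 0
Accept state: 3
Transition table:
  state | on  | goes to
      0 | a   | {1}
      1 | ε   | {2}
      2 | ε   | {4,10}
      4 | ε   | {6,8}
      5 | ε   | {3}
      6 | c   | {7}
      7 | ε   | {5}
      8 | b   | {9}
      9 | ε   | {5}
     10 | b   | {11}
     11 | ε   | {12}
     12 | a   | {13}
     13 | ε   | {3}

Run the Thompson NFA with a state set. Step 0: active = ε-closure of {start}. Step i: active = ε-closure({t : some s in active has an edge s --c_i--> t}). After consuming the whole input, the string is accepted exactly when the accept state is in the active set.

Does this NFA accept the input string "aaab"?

initial (ε-close {0}): {0}
'a' @ 1: {1,2,4,6,8,10}
'a' @ 2: {}  — no active states
rest 'ab' ignored (set empty)
end set {} — state 3 not in

Answer: REJECT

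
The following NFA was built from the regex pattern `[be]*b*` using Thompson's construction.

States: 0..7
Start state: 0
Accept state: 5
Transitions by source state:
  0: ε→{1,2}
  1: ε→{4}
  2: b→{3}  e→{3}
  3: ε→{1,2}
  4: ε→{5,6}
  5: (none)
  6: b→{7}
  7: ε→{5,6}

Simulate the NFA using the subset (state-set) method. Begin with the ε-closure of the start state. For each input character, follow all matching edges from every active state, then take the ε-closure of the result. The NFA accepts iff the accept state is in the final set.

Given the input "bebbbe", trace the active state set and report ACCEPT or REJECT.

start: ε-closure({0}) = {0,1,2,4,5,6}
'b' @ 1: {1,2,3,4,5,6,7}  ✓accept
'e' @ 2: {1,2,3,4,5,6}  ✓accept
'b' @ 3: {1,2,3,4,5,6,7}  ✓accept
'b' @ 4: {1,2,3,4,5,6,7}  ✓accept
'b' @ 5: {1,2,3,4,5,6,7}  ✓accept
'e' @ 6: {1,2,3,4,5,6}  ✓accept
final: {1,2,3,4,5,6}; accept 5 in set

Answer: ACCEPT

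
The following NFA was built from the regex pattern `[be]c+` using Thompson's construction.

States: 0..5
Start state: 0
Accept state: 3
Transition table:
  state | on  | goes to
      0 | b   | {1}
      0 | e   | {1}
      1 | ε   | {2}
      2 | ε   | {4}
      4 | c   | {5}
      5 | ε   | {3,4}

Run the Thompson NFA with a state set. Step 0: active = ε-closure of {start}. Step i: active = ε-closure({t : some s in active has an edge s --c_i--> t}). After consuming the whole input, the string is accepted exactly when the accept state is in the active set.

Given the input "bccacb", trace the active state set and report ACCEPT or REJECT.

initial (ε-close {0}): {0}
'b' @ 1: {1,2,4}
'c' @ 2: {3,4,5}  ✓accept
'c' @ 3: {3,4,5}  ✓accept
'a' @ 4: {}  — no active states
rest 'cb' ignored (set empty)
end set {} — state 3 not in

Answer: REJECT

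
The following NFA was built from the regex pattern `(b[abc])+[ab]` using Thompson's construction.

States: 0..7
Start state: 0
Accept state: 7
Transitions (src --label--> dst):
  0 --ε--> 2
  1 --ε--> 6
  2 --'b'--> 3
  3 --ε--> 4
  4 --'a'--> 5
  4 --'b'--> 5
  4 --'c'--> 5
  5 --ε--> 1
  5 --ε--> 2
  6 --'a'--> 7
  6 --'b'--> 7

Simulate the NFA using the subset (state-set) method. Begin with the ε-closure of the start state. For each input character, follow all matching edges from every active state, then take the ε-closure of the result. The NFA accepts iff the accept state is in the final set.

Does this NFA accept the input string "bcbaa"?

initial (ε-close {0}): {0,2}
'b' @ 1: {3,4}
'c' @ 2: {1,2,5,6}
'b' @ 3: {3,4,7}  [accepting]
'a' @ 4: {1,2,5,6}
'a' @ 5: {7}  [accepting]
end set {7} — state 7 in

Answer: ACCEPT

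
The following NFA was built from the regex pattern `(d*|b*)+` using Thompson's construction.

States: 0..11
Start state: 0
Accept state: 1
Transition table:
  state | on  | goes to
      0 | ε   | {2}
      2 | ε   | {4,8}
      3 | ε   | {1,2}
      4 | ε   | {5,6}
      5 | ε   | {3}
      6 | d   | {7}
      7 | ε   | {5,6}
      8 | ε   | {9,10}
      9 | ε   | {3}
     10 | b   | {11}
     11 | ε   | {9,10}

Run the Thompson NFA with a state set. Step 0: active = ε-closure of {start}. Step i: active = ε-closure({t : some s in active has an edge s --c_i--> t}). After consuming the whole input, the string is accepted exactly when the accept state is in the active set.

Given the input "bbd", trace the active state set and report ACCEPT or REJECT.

Answer: ACCEPT

Derivation:
start: ε-closure({0}) = {0,1,2,3,4,5,6,8,9,10}
'b' @ 1: {1,2,3,4,5,6,8,9,10,11}  [accepting]
'b' @ 2: {1,2,3,4,5,6,8,9,10,11}  [accepting]
'd' @ 3: {1,2,3,4,5,6,7,8,9,10}  [accepting]
end set {1,2,3,4,5,6,7,8,9,10} — state 1 in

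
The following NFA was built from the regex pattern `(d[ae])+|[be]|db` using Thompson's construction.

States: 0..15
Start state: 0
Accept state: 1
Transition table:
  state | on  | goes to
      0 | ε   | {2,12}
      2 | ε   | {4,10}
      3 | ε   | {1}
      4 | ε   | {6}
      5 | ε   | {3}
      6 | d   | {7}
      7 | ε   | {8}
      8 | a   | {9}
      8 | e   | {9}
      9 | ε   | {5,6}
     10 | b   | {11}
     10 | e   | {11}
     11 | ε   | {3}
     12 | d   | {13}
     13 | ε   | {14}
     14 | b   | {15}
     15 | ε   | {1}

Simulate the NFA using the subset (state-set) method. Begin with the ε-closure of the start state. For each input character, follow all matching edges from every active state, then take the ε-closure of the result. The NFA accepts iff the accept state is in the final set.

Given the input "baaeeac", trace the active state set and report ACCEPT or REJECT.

start: ε-closure({0}) = {0,2,4,6,10,12}
'b' @ 1: {1,3,11}  [accepting]
'a' @ 2: {}  — state set empty
rest 'aeeac' ignored (set empty)
after full input: {}  (accept=1 not in)

Answer: REJECT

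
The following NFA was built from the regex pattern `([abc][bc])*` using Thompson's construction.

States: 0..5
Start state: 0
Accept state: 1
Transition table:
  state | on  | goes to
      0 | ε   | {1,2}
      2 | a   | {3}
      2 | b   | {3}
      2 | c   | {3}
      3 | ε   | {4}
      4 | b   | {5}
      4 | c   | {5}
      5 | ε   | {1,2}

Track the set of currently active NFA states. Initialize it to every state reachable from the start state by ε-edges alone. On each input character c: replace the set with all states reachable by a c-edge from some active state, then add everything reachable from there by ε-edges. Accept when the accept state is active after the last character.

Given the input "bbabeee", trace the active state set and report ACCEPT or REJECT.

Answer: REJECT

Trace:
initial (ε-close {0}): {0,1,2}
'b' @ 1: {3,4}
'b' @ 2: {1,2,5}  (accept∈set)
'a' @ 3: {3,4}
'b' @ 4: {1,2,5}  (accept∈set)
'e' @ 5: {}  — dead — no transitions
rest 'ee' ignored (set empty)
final: {}; accept 1 not in set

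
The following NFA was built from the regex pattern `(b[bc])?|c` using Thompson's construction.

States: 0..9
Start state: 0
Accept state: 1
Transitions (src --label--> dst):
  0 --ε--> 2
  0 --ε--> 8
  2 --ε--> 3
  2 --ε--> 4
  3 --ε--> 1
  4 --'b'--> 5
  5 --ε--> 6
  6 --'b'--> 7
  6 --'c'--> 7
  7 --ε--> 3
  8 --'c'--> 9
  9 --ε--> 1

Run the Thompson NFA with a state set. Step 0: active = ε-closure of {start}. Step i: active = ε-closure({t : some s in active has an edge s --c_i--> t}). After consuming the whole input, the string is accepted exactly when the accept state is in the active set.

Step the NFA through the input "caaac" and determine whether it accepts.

S₀ = ε-closure({0}) = {0,1,2,3,4,8}
'c' @ 1: {1,9}  (accept∈set)
'a' @ 2: {}  — dead — no transitions
rest 'aac' ignored (set empty)
end set {} — state 1 not in

Answer: REJECT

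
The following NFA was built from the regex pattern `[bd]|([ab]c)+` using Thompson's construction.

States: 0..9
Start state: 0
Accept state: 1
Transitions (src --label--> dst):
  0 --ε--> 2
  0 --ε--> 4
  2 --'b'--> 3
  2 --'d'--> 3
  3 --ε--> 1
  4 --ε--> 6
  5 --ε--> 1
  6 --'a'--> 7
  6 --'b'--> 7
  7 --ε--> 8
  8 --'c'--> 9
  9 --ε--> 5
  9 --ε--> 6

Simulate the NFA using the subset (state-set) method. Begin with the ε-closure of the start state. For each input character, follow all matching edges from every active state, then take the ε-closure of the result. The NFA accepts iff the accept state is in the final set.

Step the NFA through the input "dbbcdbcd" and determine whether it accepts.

initial (ε-close {0}): {0,2,4,6}
'd' @ 1: {1,3}  ✓accept
'b' @ 2: {}  — no active states
rest 'bcdbcd' ignored (set empty)
final: {}; accept 1 not in set

Answer: REJECT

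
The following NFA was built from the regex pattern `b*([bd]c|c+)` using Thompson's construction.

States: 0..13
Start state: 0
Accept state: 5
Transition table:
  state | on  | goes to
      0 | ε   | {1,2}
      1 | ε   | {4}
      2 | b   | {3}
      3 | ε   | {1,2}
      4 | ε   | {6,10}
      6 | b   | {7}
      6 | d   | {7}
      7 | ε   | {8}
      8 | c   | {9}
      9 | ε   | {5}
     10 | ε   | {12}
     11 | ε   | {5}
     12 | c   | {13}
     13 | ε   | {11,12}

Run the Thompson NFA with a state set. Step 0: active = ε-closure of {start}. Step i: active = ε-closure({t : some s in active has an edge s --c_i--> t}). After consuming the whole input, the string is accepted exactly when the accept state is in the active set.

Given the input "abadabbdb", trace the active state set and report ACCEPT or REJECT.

Answer: REJECT

Derivation:
S₀ = ε-closure({0}) = {0,1,2,4,6,10,12}
'a' @ 1: {}  — dead — no transitions
rest 'badabbdb' ignored (set empty)
end set {} — state 5 not in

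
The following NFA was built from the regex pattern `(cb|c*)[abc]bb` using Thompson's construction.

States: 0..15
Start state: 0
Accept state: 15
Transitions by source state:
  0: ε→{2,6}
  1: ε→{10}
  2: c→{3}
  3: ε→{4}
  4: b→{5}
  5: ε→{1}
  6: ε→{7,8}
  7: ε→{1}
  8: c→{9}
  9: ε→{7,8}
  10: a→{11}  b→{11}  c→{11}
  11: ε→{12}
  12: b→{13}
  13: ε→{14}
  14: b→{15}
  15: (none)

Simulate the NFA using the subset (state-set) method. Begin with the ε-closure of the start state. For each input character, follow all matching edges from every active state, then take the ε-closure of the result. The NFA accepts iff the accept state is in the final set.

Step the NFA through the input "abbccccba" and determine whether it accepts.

start: ε-closure({0}) = {0,1,2,6,7,8,10}
'a' @ 1: {11,12}
'b' @ 2: {13,14}
'b' @ 3: {15}  [accepting]
'c' @ 4: {}  — dead — no transitions
rest 'cccba' ignored (set empty)
final: {}; accept 15 not in set

Answer: REJECT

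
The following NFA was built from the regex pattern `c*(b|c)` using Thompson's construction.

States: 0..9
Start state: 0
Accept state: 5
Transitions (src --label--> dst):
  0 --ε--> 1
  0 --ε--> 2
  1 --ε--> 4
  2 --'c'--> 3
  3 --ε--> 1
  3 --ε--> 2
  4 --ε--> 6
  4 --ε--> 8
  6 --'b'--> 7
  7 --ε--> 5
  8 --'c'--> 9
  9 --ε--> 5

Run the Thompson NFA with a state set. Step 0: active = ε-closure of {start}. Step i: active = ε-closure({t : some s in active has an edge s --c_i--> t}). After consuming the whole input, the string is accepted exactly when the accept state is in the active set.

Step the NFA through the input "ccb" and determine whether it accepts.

S₀ = ε-closure({0}) = {0,1,2,4,6,8}
'c' @ 1: {1,2,3,4,5,6,8,9}  [accepting]
'c' @ 2: {1,2,3,4,5,6,8,9}  [accepting]
'b' @ 3: {5,7}  [accepting]
after full input: {5,7}  (accept=5 in)

Answer: ACCEPT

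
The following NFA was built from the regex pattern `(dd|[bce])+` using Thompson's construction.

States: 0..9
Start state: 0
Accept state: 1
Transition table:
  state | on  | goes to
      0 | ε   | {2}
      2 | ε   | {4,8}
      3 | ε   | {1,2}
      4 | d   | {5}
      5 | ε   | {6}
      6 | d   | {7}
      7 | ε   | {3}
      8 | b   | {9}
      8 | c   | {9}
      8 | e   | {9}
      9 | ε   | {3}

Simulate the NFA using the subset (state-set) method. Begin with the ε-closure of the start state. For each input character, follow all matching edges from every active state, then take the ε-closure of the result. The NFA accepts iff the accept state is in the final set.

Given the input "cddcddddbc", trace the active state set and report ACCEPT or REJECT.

Answer: ACCEPT

Trace:
initial (ε-close {0}): {0,2,4,8}
'c' @ 1: {1,2,3,4,8,9}  [accepting]
'd' @ 2: {5,6}
'd' @ 3: {1,2,3,4,7,8}  [accepting]
'c' @ 4: {1,2,3,4,8,9}  [accepting]
'd' @ 5: {5,6}
'd' @ 6: {1,2,3,4,7,8}  [accepting]
'd' @ 7: {5,6}
'd' @ 8: {1,2,3,4,7,8}  [accepting]
'b' @ 9: {1,2,3,4,8,9}  [accepting]
'c' @ 10: {1,2,3,4,8,9}  [accepting]
end set {1,2,3,4,8,9} — state 1 in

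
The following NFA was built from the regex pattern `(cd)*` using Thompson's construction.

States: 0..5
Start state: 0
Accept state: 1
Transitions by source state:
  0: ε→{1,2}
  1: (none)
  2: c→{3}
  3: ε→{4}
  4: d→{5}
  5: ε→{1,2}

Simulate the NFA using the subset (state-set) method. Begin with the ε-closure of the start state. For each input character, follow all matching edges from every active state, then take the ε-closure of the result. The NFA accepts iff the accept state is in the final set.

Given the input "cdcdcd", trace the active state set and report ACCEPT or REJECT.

Answer: ACCEPT

Steps:
initial (ε-close {0}): {0,1,2}
'c' @ 1: {3,4}
'd' @ 2: {1,2,5}  [accepting]
'c' @ 3: {3,4}
'd' @ 4: {1,2,5}  [accepting]
'c' @ 5: {3,4}
'd' @ 6: {1,2,5}  [accepting]
end set {1,2,5} — state 1 in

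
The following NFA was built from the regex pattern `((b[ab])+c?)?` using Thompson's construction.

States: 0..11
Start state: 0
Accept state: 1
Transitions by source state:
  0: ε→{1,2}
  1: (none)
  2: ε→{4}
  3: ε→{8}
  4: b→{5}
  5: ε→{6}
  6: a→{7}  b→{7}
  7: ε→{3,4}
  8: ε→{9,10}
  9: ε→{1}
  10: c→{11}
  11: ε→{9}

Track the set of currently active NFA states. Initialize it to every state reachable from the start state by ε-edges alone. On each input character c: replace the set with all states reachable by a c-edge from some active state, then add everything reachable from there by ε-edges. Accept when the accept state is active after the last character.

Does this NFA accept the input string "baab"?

S₀ = ε-closure({0}) = {0,1,2,4}
'b' @ 1: {5,6}
'a' @ 2: {1,3,4,7,8,9,10}  ✓accept
'a' @ 3: {}  — state set empty
rest 'b' ignored (set empty)
end set {} — state 1 not in

Answer: REJECT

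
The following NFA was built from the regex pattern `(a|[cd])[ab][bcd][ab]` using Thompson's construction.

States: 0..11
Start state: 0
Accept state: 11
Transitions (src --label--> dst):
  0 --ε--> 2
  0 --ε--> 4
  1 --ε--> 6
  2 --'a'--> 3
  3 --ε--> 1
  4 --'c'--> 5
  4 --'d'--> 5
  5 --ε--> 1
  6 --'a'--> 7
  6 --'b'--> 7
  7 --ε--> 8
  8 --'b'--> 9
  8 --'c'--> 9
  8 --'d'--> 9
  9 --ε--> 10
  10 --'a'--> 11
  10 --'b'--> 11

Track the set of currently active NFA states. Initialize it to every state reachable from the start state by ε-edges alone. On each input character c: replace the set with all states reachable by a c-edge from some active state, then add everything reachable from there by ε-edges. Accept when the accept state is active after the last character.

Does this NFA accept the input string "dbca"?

start: ε-closure({0}) = {0,2,4}
'd' @ 1: {1,5,6}
'b' @ 2: {7,8}
'c' @ 3: {9,10}
'a' @ 4: {11}  (accept∈set)
final: {11}; accept 11 in set

Answer: ACCEPT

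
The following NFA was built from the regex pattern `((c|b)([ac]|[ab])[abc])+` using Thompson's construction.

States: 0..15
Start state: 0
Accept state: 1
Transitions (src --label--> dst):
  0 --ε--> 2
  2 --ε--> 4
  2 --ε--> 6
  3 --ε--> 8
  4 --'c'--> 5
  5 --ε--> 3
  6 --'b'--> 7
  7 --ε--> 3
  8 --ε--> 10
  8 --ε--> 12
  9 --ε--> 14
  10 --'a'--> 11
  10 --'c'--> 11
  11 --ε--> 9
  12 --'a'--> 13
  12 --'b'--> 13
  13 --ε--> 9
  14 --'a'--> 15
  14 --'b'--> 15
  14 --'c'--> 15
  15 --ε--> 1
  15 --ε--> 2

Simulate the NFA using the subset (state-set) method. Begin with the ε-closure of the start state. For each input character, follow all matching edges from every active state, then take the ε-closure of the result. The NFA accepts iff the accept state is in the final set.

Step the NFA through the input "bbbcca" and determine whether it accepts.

Answer: ACCEPT

Steps:
initial (ε-close {0}): {0,2,4,6}
'b' @ 1: {3,7,8,10,12}
'b' @ 2: {9,13,14}
'b' @ 3: {1,2,4,6,15}  ✓accept
'c' @ 4: {3,5,8,10,12}
'c' @ 5: {9,11,14}
'a' @ 6: {1,2,4,6,15}  ✓accept
after full input: {1,2,4,6,15}  (accept=1 in)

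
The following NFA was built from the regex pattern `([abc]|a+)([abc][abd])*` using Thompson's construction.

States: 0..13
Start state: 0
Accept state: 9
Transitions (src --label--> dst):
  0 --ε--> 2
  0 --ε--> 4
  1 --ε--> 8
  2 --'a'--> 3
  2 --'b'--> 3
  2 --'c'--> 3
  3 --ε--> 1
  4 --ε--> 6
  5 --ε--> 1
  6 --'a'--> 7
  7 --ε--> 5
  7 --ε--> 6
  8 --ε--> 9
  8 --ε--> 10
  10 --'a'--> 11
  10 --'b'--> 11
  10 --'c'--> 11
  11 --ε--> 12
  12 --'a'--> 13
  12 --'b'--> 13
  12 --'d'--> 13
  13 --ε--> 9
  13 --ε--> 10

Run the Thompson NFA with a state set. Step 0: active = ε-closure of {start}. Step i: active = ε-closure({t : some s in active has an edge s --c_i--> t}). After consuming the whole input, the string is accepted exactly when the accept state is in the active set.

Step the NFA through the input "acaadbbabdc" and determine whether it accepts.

start: ε-closure({0}) = {0,2,4,6}
'a' @ 1: {1,3,5,6,7,8,9,10}  (accept∈set)
'c' @ 2: {11,12}
'a' @ 3: {9,10,13}  (accept∈set)
'a' @ 4: {11,12}
'd' @ 5: {9,10,13}  (accept∈set)
'b' @ 6: {11,12}
'b' @ 7: {9,10,13}  (accept∈set)
'a' @ 8: {11,12}
'b' @ 9: {9,10,13}  (accept∈set)
'd' @ 10: {}  — no active states
rest 'c' ignored (set empty)
after full input: {}  (accept=9 not in)

Answer: REJECT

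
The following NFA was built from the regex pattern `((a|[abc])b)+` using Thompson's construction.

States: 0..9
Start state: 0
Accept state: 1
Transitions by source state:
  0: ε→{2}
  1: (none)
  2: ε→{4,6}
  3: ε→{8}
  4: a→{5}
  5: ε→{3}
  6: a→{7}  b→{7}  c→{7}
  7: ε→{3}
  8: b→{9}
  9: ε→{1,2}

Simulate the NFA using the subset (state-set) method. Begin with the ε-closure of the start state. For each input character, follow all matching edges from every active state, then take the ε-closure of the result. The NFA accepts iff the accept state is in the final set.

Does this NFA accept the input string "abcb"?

S₀ = ε-closure({0}) = {0,2,4,6}
'a' @ 1: {3,5,7,8}
'b' @ 2: {1,2,4,6,9}  [accepting]
'c' @ 3: {3,7,8}
'b' @ 4: {1,2,4,6,9}  [accepting]
final: {1,2,4,6,9}; accept 1 in set

Answer: ACCEPT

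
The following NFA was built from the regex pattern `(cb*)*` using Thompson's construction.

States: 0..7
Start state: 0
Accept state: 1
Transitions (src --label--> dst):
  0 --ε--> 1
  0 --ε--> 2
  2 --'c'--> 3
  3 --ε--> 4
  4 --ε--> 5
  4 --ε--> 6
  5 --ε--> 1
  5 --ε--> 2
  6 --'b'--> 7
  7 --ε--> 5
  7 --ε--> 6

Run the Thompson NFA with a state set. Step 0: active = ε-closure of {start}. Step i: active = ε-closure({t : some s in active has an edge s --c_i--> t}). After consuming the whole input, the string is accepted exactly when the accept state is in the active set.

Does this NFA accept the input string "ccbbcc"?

S₀ = ε-closure({0}) = {0,1,2}
'c' @ 1: {1,2,3,4,5,6}  (accept∈set)
'c' @ 2: {1,2,3,4,5,6}  (accept∈set)
'b' @ 3: {1,2,5,6,7}  (accept∈set)
'b' @ 4: {1,2,5,6,7}  (accept∈set)
'c' @ 5: {1,2,3,4,5,6}  (accept∈set)
'c' @ 6: {1,2,3,4,5,6}  (accept∈set)
after full input: {1,2,3,4,5,6}  (accept=1 in)

Answer: ACCEPT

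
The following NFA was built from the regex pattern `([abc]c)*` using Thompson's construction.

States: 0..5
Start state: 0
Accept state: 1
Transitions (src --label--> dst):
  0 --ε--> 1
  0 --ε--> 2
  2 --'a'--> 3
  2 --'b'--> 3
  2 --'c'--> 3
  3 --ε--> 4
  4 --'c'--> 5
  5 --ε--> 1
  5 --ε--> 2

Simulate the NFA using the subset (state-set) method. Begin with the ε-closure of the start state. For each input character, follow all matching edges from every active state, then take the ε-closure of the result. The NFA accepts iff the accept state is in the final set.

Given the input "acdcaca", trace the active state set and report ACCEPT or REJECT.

S₀ = ε-closure({0}) = {0,1,2}
'a' @ 1: {3,4}
'c' @ 2: {1,2,5}  (accept∈set)
'd' @ 3: {}  — no active states
rest 'caca' ignored (set empty)
after full input: {}  (accept=1 not in)

Answer: REJECT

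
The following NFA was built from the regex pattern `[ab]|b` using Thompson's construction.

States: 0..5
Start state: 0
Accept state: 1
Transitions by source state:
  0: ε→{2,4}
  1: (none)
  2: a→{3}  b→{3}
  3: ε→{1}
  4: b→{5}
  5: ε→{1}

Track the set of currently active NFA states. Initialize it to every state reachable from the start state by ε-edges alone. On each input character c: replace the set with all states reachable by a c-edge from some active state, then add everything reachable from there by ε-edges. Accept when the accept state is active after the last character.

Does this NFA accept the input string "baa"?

Answer: REJECT

Derivation:
start: ε-closure({0}) = {0,2,4}
'b' @ 1: {1,3,5}  [accepting]
'a' @ 2: {}  — state set empty
rest 'a' ignored (set empty)
final: {}; accept 1 not in set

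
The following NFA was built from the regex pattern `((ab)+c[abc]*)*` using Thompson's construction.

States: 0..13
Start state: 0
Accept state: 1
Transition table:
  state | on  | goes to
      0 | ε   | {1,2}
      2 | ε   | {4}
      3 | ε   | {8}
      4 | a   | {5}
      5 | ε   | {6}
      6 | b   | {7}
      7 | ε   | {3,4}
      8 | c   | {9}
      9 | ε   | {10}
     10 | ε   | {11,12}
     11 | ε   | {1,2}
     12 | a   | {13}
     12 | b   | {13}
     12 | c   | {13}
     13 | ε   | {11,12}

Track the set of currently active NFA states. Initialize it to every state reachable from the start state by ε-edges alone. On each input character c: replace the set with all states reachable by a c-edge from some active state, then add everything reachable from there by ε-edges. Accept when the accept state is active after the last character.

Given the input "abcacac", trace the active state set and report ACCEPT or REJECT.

Answer: ACCEPT

Trace:
start: ε-closure({0}) = {0,1,2,4}
'a' @ 1: {5,6}
'b' @ 2: {3,4,7,8}
'c' @ 3: {1,2,4,9,10,11,12}  ✓accept
'a' @ 4: {1,2,4,5,6,11,12,13}  ✓accept
'c' @ 5: {1,2,4,11,12,13}  ✓accept
'a' @ 6: {1,2,4,5,6,11,12,13}  ✓accept
'c' @ 7: {1,2,4,11,12,13}  ✓accept
final: {1,2,4,11,12,13}; accept 1 in set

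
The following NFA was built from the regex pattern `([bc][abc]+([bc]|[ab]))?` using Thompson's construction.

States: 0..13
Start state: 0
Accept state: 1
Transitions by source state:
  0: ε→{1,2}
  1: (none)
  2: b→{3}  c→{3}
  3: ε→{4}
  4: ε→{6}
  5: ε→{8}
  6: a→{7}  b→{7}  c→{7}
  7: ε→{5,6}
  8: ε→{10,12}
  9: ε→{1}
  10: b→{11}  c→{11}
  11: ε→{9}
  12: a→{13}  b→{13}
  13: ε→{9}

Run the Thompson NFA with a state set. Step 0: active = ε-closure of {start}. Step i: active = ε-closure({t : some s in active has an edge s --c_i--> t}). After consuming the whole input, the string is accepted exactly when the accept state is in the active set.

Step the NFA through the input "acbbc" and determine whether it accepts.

Answer: REJECT

Derivation:
S₀ = ε-closure({0}) = {0,1,2}
'a' @ 1: {}  — state set empty
rest 'cbbc' ignored (set empty)
after full input: {}  (accept=1 not in)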